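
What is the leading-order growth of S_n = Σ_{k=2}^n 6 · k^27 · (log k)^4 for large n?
S_n ~ 3 · n^28 · (log n)^4 / 14

By integral comparison, S_n = ∫_1^n 6 · x^27 · (log x)^4 dx + O(n^27 · (log n)^4). For the integral, the leading term of ∫_1^n x^27 (log x)^4 dx is n^28/28 · (log n)^4 (by repeated integration by parts; each step lowers the log-exponent and produces a relatively O(1/log n) correction). Hence S_n ~ 3 · n^28 · (log n)^4 / 14.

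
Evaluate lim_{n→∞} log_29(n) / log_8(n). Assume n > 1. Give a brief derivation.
lim = ln(8) / ln(29) = log_29(8)

Change of base: log_29(n) = ln n / ln 29 and log_8(n) = ln n / ln 8. The ratio is (ln n / ln 29) · (ln 8 / ln n) = ln 8 / ln 29, a constant independent of n. So the limit is ln 8 / ln 29 = log_29(8).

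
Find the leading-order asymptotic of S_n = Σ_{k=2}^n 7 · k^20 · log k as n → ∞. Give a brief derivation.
S_n ~ n^21 log n / 3 − n^21 / 63

By integral comparison, S_n = ∫_1^n 7 · x^20 · log x dx + O(n^20 · log n). For the integral, ∫ x^20 log x dx = n^21 log n / 21 − n^21/441 (integration by parts). Hence S_n ~ n^21 log n / 3 − n^21 / 63.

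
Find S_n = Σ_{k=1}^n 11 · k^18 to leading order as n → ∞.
S_n ~ 11 · n^19 / 19

By integral comparison (Euler-Maclaurin), Σ_{k=1}^n 11 · k^18 = 11 · ∫_0^n x^18 dx + O(n^18) = 11 · n^19/19 + O(n^18). (Equivalently, Faulhaber's formula gives the same leading term.)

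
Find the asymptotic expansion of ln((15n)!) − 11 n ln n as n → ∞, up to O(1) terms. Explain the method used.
ln((15n)!) − 11 n ln n = 4 n ln n + 15(ln 15 − 1) n + (1/2) ln(2π·15n) + O(1/n)

Stirling: ln((15n)!) = 15n ln(15n) − 15n + (1/2) ln(2π·15n) + O(1/n).
Expand 15n ln(15n) = 15n (ln n + ln 15) = 15n ln n + 15n ln 15.
Subtract 11n ln n: leading term is (15 − 11) n ln n = 4 n ln n. The next term is 15n ln 15 − 15n = 15(ln 15 − 1) n. Then the (1/2) ln(2π·15n) correction.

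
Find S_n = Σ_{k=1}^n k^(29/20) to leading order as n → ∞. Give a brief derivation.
S_n ~ (20/49) · n^(49/20)

Integral comparison: Σ_{k=1}^n k^(29/20) = ∫_0^n x^(29/20) dx + O(n^(29/20)). The integral is n^(1 + 29/20) / (1 + 29/20) = n^((29+20)/20) / ((29+20)/20) = (20/49) · n^(49/20).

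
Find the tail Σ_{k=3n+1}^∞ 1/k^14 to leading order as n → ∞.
Σ_{k>3n} 1/k^14 ~ 1/(13 · (3n)^13)

Compare to the integral: ∫_{3n}^∞ x^(−14) dx = [−x^(−13)/13]_{3n}^∞ = 1/((14−1)·(3n)^13). Euler-Maclaurin then gives
  Σ_{k>3n} 1/k^14 = ∫_{3n}^∞ dx/x^14 − 1/(2·(3n)^14) + O(1/(3n)^15).
(Equivalently this is ζ(14) − Σ_{k≤3n} 1/k^14.)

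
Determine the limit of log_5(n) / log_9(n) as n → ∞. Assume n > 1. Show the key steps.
lim = ln(9) / ln(5) = log_5(9)

Change of base: log_5(n) = ln n / ln 5 and log_9(n) = ln n / ln 9. The ratio is (ln n / ln 5) · (ln 9 / ln n) = ln 9 / ln 5, a constant independent of n. So the limit is ln 9 / ln 5 = log_5(9).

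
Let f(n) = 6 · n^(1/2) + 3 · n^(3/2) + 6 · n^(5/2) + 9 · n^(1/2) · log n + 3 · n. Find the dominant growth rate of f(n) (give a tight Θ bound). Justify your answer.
f(n) ∈ Θ(n^(5/2))

Compare the terms by growth order. For large n, n^a · (log n)^b dominates n^a' · (log n)^b' iff a > a', or (a = a' and b > b'). Ranking the 5 terms shows the dominant one is 6 · n^(5/2). Hence f(n) ∈ Θ(n^(5/2)).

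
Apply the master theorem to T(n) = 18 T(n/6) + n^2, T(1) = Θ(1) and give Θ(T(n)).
T(n) = Θ(n^2)

log_6 18 ≈ 1.613. f(n) = n^2 dominates n^(log_6 18) since 2 > 1.613, and the regularity condition a·f(n/b) = 18·(n/6)^2 = (18/36)·n^2 ≤ c·f(n) holds with c = 18/36 ≈ 0.5 < 1. So this is Case 3: T(n) = Θ(f(n)) = Θ(n^2).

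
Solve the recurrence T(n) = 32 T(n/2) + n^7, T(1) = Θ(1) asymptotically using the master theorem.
T(n) = Θ(n^7)

log_2 32 ≈ 5.000. f(n) = n^7 dominates n^(log_2 32) since 7 > 5.000, and the regularity condition a·f(n/b) = 32·(n/2)^7 = (32/128)·n^7 ≤ c·f(n) holds with c = 32/128 ≈ 0.25 < 1. So this is Case 3: T(n) = Θ(f(n)) = Θ(n^7).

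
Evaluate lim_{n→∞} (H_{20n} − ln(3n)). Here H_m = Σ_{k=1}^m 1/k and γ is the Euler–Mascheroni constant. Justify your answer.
lim = ln(20/3) + γ

By Euler-Maclaurin, H_m = ln m + γ + O(1/m). So
  H_{20n} − ln(3n) = ln(20n) + γ − ln(3n) + O(1/n)
                       = ln(20/3) + γ + O(1/n).
Hence the limit is ln(20/3) + γ.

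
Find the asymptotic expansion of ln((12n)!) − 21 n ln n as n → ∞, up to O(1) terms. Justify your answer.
ln((12n)!) − 21 n ln n = −9 n ln n + 12(ln 12 − 1) n + (1/2) ln(2π·12n) + O(1/n)

Stirling: ln((12n)!) = 12n ln(12n) − 12n + (1/2) ln(2π·12n) + O(1/n).
Expand 12n ln(12n) = 12n (ln n + ln 12) = 12n ln n + 12n ln 12.
Subtract 21n ln n: leading term is (12 − 21) n ln n = −9 n ln n. The next term is 12n ln 12 − 12n = 12(ln 12 − 1) n. Then the (1/2) ln(2π·12n) correction.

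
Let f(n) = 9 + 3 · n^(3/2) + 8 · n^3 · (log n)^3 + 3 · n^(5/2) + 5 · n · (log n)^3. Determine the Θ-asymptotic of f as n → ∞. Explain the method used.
f(n) ∈ Θ(n^3 · (log n)^3)

Compare the terms by growth order. For large n, n^a · (log n)^b dominates n^a' · (log n)^b' iff a > a', or (a = a' and b > b'). Ranking the 5 terms shows the dominant one is 8 · n^3 · (log n)^3. Hence f(n) ∈ Θ(n^3 · (log n)^3).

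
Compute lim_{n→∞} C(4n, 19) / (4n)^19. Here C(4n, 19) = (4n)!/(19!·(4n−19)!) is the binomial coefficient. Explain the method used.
lim = 1/19! = 1/121645100408832000

With N = 4n → ∞: C(N, 19) / N^19 = [N(N−1)…(N−18)] / (19! · N^19) = (1/19!) · 1 · (1 − 1/(4n)) · … · (1 − 18/(4n)). Each factor → 1 as N → ∞, so the limit is 1/19! = 1/121645100408832000.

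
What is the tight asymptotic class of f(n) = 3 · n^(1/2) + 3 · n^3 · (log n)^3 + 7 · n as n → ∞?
f(n) ∈ Θ(n^3 · (log n)^3)

Compare the terms by growth order. For large n, n^a · (log n)^b dominates n^a' · (log n)^b' iff a > a', or (a = a' and b > b'). Ranking the 3 terms shows the dominant one is 3 · n^3 · (log n)^3. Hence f(n) ∈ Θ(n^3 · (log n)^3).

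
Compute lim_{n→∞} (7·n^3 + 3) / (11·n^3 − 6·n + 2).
lim = 7/11

For large n the leading n^3 terms dominate both numerator and denominator. Dividing top and bottom by n^3, every other term tends to 0, leaving 7/11.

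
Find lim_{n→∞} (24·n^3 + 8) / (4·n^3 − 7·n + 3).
lim = 24/4 = 6

For large n the leading n^3 terms dominate both numerator and denominator. Dividing top and bottom by n^3, every other term tends to 0, leaving 24/4 = 6.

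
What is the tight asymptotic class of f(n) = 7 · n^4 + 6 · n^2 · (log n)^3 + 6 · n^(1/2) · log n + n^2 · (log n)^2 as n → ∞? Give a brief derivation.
f(n) ∈ Θ(n^4)

Compare the terms by growth order. For large n, n^a · (log n)^b dominates n^a' · (log n)^b' iff a > a', or (a = a' and b > b'). Ranking the 4 terms shows the dominant one is 7 · n^4. Hence f(n) ∈ Θ(n^4).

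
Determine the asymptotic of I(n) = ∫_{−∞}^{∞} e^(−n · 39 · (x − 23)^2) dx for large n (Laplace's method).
I(n) = sqrt(π/(39n))

Here φ(x) = 39 · (x − 23)^2 has its unique minimum at x* = 23 with φ(x*) = 0 and φ''(x*) = 78. Laplace's method gives
  I(n) ~ e^(−n φ(x*)) · sqrt(2π / (n · φ''(x*))) = sqrt(2π / (78n)) = sqrt(π/(39n)).
This is exact: substituting u = (x − 23)·sqrt(39n) gives I(n) = (1/sqrt(39n)) ∫_{−∞}^{∞} e^(−u^2) du = sqrt(π/(39n)).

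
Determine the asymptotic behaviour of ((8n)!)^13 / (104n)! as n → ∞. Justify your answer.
((8n)!)^13/(104n)! ~ ((2π·8n)^(12/2) / sqrt(13)) · 13^(−13·8n)  →  0

Write N = 8n. Stirling: N! ~ sqrt(2π N)(N/e)^N and (13N)! ~ sqrt(2π·13N)·(13N/e)^(13N).
  (N!)^13/(13N)! ~ (2π N)^(13/2) (N/e)^(13N) / [sqrt(2π·13N) (13N/e)^(13N)]
     = (2π N)^(13/2) / sqrt(2π·13N) · (N/(13N))^(13N)
     = (2π N)^((13−1)/2) / sqrt(13) · 13^(−13N).
Since 13^13 > 1, the factor 13^(−13N) decays exponentially, so the ratio → 0. Substituting N = 8n gives the stated form.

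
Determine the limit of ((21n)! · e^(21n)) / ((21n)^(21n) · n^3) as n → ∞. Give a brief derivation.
lim = 0

Stirling: (21n)! ~ sqrt(2π·21n) · (21n/e)^(21n). Hence
  (21n)! · e^(21n) / (21n)^(21n) ~ sqrt(2π·21n).
Dividing by n^3: sqrt(2π·21n) / n^3 = sqrt(2π·21) · n^((1−6)/2), so the expression behaves like sqrt(2π·21) · n^((1−6)/2) → 0.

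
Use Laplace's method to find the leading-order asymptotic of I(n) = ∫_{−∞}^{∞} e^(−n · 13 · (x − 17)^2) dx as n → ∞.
I(n) = sqrt(π/(13n))

Here φ(x) = 13 · (x − 17)^2 has its unique minimum at x* = 17 with φ(x*) = 0 and φ''(x*) = 26. Laplace's method gives
  I(n) ~ e^(−n φ(x*)) · sqrt(2π / (n · φ''(x*))) = sqrt(2π / (26n)) = sqrt(π/(13n)).
This is exact: substituting u = (x − 17)·sqrt(13n) gives I(n) = (1/sqrt(13n)) ∫_{−∞}^{∞} e^(−u^2) du = sqrt(π/(13n)).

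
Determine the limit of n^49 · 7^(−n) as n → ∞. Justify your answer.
lim = 0

Exponentials with base > 1 dominate every fixed polynomial: for any fixed c, n^c / 7^n → 0 as n → ∞ (e.g. by the ratio test, or by writing 7^n = e^(n ln 7) and noting e^(n ln 7) / n^c → ∞). Hence n^49 · 7^(−n) = n^49 / 7^n → 0.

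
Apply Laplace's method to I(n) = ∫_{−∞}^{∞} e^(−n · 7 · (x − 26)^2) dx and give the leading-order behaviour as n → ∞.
I(n) = sqrt(π/(7n))

Here φ(x) = 7 · (x − 26)^2 has its unique minimum at x* = 26 with φ(x*) = 0 and φ''(x*) = 14. Laplace's method gives
  I(n) ~ e^(−n φ(x*)) · sqrt(2π / (n · φ''(x*))) = sqrt(2π / (14n)) = sqrt(π/(7n)).
This is exact: substituting u = (x − 26)·sqrt(7n) gives I(n) = (1/sqrt(7n)) ∫_{−∞}^{∞} e^(−u^2) du = sqrt(π/(7n)).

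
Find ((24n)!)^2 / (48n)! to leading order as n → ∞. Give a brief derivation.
((24n)!)^2/(48n)! ~ ((2π·24n)^(1/2) / sqrt(2)) · 2^(−2·24n)  →  0

Write N = 24n. Stirling: N! ~ sqrt(2π N)(N/e)^N and (2N)! ~ sqrt(2π·2N)·(2N/e)^(2N).
  (N!)^2/(2N)! ~ (2π N)^(2/2) (N/e)^(2N) / [sqrt(2π·2N) (2N/e)^(2N)]
     = (2π N)^(2/2) / sqrt(2π·2N) · (N/(2N))^(2N)
     = (2π N)^((2−1)/2) / sqrt(2) · 2^(−2N).
Since 2^2 > 1, the factor 2^(−2N) decays exponentially, so the ratio → 0. Substituting N = 24n gives the stated form.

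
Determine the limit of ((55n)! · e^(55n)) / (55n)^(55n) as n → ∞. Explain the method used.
lim = ∞

Stirling: (55n)! ~ sqrt(2π·55n) · (55n/e)^(55n). Hence
  (55n)! · e^(55n) / (55n)^(55n) ~ sqrt(2π·55n) = sqrt(2π·55) · sqrt(n) → ∞.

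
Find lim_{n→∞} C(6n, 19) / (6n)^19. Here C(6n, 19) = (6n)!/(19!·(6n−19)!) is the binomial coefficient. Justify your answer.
lim = 1/19! = 1/121645100408832000

With N = 6n → ∞: C(N, 19) / N^19 = [N(N−1)…(N−18)] / (19! · N^19) = (1/19!) · 1 · (1 − 1/(6n)) · … · (1 − 18/(6n)). Each factor → 1 as N → ∞, so the limit is 1/19! = 1/121645100408832000.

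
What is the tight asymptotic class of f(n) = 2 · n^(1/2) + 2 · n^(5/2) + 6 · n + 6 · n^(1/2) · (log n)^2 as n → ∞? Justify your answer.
f(n) ∈ Θ(n^(5/2))

Compare the terms by growth order. For large n, n^a · (log n)^b dominates n^a' · (log n)^b' iff a > a', or (a = a' and b > b'). Ranking the 4 terms shows the dominant one is 2 · n^(5/2). Hence f(n) ∈ Θ(n^(5/2)).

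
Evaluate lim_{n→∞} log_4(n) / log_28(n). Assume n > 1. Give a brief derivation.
lim = ln(28) / ln(4) = log_4(28)

Change of base: log_4(n) = ln n / ln 4 and log_28(n) = ln n / ln 28. The ratio is (ln n / ln 4) · (ln 28 / ln n) = ln 28 / ln 4, a constant independent of n. So the limit is ln 28 / ln 4 = log_4(28).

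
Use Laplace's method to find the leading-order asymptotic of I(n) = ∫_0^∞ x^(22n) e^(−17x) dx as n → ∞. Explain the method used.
I(n) ~ (sqrt(2π·22n) / 17) · (22n/(17e))^(22n)

Write the integrand as exp(22n ln x − 17x) and set f(x) = 22n ln x − 17x. Then f'(x) = 22n/x − 17 = 0 at x* = 22n/17, and f''(x*) = −22n/x*^2 = −17^2/(22n). Laplace's method (interior maximum) gives
  I(n) ~ e^(f(x*)) · sqrt(2π / |f''(x*)|)
        = exp(22n ln(22n/17) − 22n) · sqrt(2π · 22n / 17^2)
        = (22n/17)^(22n) e^(−22n) · sqrt(2π·22n) / 17
        = (sqrt(2π·22n) / 17) · (22n/(17e))^(22n).
This matches Γ(22n+1)/17^(22n+1) with Stirling applied to Γ.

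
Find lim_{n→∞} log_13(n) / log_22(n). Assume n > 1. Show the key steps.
lim = ln(22) / ln(13) = log_13(22)

Change of base: log_13(n) = ln n / ln 13 and log_22(n) = ln n / ln 22. The ratio is (ln n / ln 13) · (ln 22 / ln n) = ln 22 / ln 13, a constant independent of n. So the limit is ln 22 / ln 13 = log_13(22).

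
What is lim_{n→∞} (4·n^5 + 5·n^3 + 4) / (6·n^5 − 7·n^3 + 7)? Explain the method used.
lim = 4/6 = 2/3

For large n the leading n^5 terms dominate both numerator and denominator. Dividing top and bottom by n^5, every other term tends to 0, leaving 4/6 = 2/3.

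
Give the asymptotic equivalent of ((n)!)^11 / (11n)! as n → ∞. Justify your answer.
((n)!)^11/(11n)! ~ ((2π·n)^(10/2) / sqrt(11)) · 11^(−11·n)  →  0

Write N = n. Stirling: N! ~ sqrt(2π N)(N/e)^N and (11N)! ~ sqrt(2π·11N)·(11N/e)^(11N).
  (N!)^11/(11N)! ~ (2π N)^(11/2) (N/e)^(11N) / [sqrt(2π·11N) (11N/e)^(11N)]
     = (2π N)^(11/2) / sqrt(2π·11N) · (N/(11N))^(11N)
     = (2π N)^((11−1)/2) / sqrt(11) · 11^(−11N).
Since 11^11 > 1, the factor 11^(−11N) decays exponentially, so the ratio → 0. Substituting N = n gives the stated form.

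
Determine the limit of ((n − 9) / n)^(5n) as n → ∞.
lim = e^(−45)

Rewrite as (1 − 9/n)^(5n). By the standard limit (1 + x/n)^n → e^x, we have (1 − 9/n)^n → e^(−9), and raising to the 5th power gives e^(−45).
More precisely, ln[(1 − 9/n)^(5n)] = 5n · ln(1 − 9/n) = 5n · (-9/n + O(1/n^2)) = -45 + O(1/n) → -45.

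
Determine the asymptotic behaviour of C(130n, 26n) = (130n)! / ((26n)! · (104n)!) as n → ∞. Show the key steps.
C(130n, 26n) ~ (3125/256)^(26n) · sqrt(5/(8π·26n))

Write N = 26n. Apply Stirling to each factorial:
  (5N)! ~ sqrt(2π·5N) · (5N/e)^(5N),
  N! ~ sqrt(2π N) · (N/e)^N,
  (4N)! ~ sqrt(2π·4N) · (4N/e)^(4N).
The exponential factors combine to (5N)^(5N) / (N^N · (4N)^(4N)) = 5^(5N)/4^(4N) = (5^5/4^4)^N = (3125/256)^N.
The square-root prefactors combine to sqrt(2π·5N) / (sqrt(2π N)·sqrt(2π·4N)) = sqrt(5 / (2π·4·N)) = sqrt(5/(8π·26n)).
Substituting N = 26n: C(130n, 26n) ~ (3125/256)^(26n) · sqrt(5/(8π·26n)).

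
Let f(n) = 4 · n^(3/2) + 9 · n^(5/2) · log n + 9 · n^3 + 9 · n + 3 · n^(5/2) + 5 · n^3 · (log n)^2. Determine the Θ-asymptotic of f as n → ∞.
f(n) ∈ Θ(n^3 · (log n)^2)

Compare the terms by growth order. For large n, n^a · (log n)^b dominates n^a' · (log n)^b' iff a > a', or (a = a' and b > b'). Ranking the 6 terms shows the dominant one is 5 · n^3 · (log n)^2. Hence f(n) ∈ Θ(n^3 · (log n)^2).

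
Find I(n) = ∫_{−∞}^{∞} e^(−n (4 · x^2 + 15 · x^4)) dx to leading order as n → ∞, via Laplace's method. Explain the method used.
I(n) ~ sqrt(π/(4n))

φ(x) = 4 · x^2 + 15 · x^4 has its unique global minimum at x* = 0 (since φ'(x) = 8x + 60x^3 = 0 only at x = 0 for real x with both coefficients positive, and φ → ∞ as |x| → ∞). At x* = 0, φ(0) = 0 and φ''(0) = 8. Laplace's method then gives
  I(n) ~ sqrt(2π / (n · φ''(0))) · e^(−n φ(0)) = sqrt(2π / (8n)) = sqrt(π/(4n)).
The 15 · x^4 term contributes only at subleading order (an O(1/n) relative correction).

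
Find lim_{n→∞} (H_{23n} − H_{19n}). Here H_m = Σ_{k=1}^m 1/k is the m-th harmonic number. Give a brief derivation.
lim = ln(23/19)

Euler-Maclaurin gives H_m = ln m + γ + 1/(2m) + O(1/m^2). The γ and O(1/m) terms cancel in the difference:
  H_{23n} − H_{19n} = ln(23n) − ln(19n) + O(1/n) = ln(23/19) + O(1/n).
Hence the limit is ln(23/19).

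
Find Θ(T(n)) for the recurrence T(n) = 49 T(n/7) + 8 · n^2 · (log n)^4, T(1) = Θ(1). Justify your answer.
T(n) = Θ(n^2 · (log n)^5)

Here log_7 49 = 2 and f(n) = 8 · n^2 · (log n)^4 = Θ(n^(log_7 49) · (log n)^4). This is the extended Case 2 of the master theorem (f matches the critical exponent up to log factors), giving T(n) = Θ(n^(log_7 49) · (log n)^(4+1)) = Θ(n^2 · (log n)^5).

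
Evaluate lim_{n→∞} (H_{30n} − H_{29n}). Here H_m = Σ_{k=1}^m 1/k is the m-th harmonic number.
lim = ln(30/29)

Euler-Maclaurin gives H_m = ln m + γ + 1/(2m) + O(1/m^2). The γ and O(1/m) terms cancel in the difference:
  H_{30n} − H_{29n} = ln(30n) − ln(29n) + O(1/n) = ln(30/29) + O(1/n).
Hence the limit is ln(30/29).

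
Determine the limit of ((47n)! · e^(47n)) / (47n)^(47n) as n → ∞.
lim = ∞

Stirling: (47n)! ~ sqrt(2π·47n) · (47n/e)^(47n). Hence
  (47n)! · e^(47n) / (47n)^(47n) ~ sqrt(2π·47n) = sqrt(2π·47) · sqrt(n) → ∞.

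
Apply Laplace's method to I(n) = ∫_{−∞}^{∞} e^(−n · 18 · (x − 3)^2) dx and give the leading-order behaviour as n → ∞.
I(n) = sqrt(π/(18n))

Here φ(x) = 18 · (x − 3)^2 has its unique minimum at x* = 3 with φ(x*) = 0 and φ''(x*) = 36. Laplace's method gives
  I(n) ~ e^(−n φ(x*)) · sqrt(2π / (n · φ''(x*))) = sqrt(2π / (36n)) = sqrt(π/(18n)).
This is exact: substituting u = (x − 3)·sqrt(18n) gives I(n) = (1/sqrt(18n)) ∫_{−∞}^{∞} e^(−u^2) du = sqrt(π/(18n)).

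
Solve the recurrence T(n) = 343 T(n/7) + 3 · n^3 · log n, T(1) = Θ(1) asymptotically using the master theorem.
T(n) = Θ(n^3 · (log n)^2)

Here log_7 343 = 3 and f(n) = 3 · n^3 · log n = Θ(n^(log_7 343) · (log n)^1). This is the extended Case 2 of the master theorem (f matches the critical exponent up to log factors), giving T(n) = Θ(n^(log_7 343) · (log n)^(1+1)) = Θ(n^3 · (log n)^2).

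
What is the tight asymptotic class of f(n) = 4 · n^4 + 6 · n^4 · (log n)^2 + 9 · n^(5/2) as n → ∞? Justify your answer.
f(n) ∈ Θ(n^4 · (log n)^2)

Compare the terms by growth order. For large n, n^a · (log n)^b dominates n^a' · (log n)^b' iff a > a', or (a = a' and b > b'). Ranking the 3 terms shows the dominant one is 6 · n^4 · (log n)^2. Hence f(n) ∈ Θ(n^4 · (log n)^2).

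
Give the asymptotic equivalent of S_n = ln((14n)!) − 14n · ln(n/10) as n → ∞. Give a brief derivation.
S_n ~ 14n · (ln 140 − 1) + O(ln n)

Stirling: ln((14n)!) = 14n ln(14n) − 14n + O(ln n).
  S_n = 14n ln(14n) − 14n − 14n ln(n/10) + O(ln n)
      = 14n ln(14n) − 14n ln n + 14n ln 10 − 14n + O(ln n)
      = 14n ln 14 + 14n ln 10 − 14n + O(ln n)
      = 14n (ln 140 − 1) + O(ln n).
Numerically ln(140) − 1 ≈ 3.9416.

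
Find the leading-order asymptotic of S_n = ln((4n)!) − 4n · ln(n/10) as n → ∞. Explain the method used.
S_n ~ 4n · (ln 40 − 1) + O(ln n)

Stirling: ln((4n)!) = 4n ln(4n) − 4n + O(ln n).
  S_n = 4n ln(4n) − 4n − 4n ln(n/10) + O(ln n)
      = 4n ln(4n) − 4n ln n + 4n ln 10 − 4n + O(ln n)
      = 4n ln 4 + 4n ln 10 − 4n + O(ln n)
      = 4n (ln 40 − 1) + O(ln n).
Numerically ln(40) − 1 ≈ 2.6889.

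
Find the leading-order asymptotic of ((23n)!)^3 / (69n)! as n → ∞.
((23n)!)^3/(69n)! ~ ((2π·23n)^(2/2) / sqrt(3)) · 3^(−3·23n)  →  0

Write N = 23n. Stirling: N! ~ sqrt(2π N)(N/e)^N and (3N)! ~ sqrt(2π·3N)·(3N/e)^(3N).
  (N!)^3/(3N)! ~ (2π N)^(3/2) (N/e)^(3N) / [sqrt(2π·3N) (3N/e)^(3N)]
     = (2π N)^(3/2) / sqrt(2π·3N) · (N/(3N))^(3N)
     = (2π N)^((3−1)/2) / sqrt(3) · 3^(−3N).
Since 3^3 > 1, the factor 3^(−3N) decays exponentially, so the ratio → 0. Substituting N = 23n gives the stated form.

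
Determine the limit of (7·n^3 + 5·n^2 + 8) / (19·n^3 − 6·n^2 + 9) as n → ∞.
lim = 7/19

For large n the leading n^3 terms dominate both numerator and denominator. Dividing top and bottom by n^3, every other term tends to 0, leaving 7/19.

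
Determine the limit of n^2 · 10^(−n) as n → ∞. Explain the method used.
lim = 0

Exponentials with base > 1 dominate every fixed polynomial: for any fixed c, n^c / 10^n → 0 as n → ∞ (e.g. by the ratio test, or by writing 10^n = e^(n ln 10) and noting e^(n ln 10) / n^c → ∞). Hence n^2 · 10^(−n) = n^2 / 10^n → 0.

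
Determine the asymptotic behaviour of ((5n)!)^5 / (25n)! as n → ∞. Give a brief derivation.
((5n)!)^5/(25n)! ~ ((2π·5n)^(4/2) / sqrt(5)) · 5^(−5·5n)  →  0

Write N = 5n. Stirling: N! ~ sqrt(2π N)(N/e)^N and (5N)! ~ sqrt(2π·5N)·(5N/e)^(5N).
  (N!)^5/(5N)! ~ (2π N)^(5/2) (N/e)^(5N) / [sqrt(2π·5N) (5N/e)^(5N)]
     = (2π N)^(5/2) / sqrt(2π·5N) · (N/(5N))^(5N)
     = (2π N)^((5−1)/2) / sqrt(5) · 5^(−5N).
Since 5^5 > 1, the factor 5^(−5N) decays exponentially, so the ratio → 0. Substituting N = 5n gives the stated form.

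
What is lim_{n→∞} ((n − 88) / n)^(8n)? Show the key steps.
lim = e^(−704)

Rewrite as (1 − 88/n)^(8n). By the standard limit (1 + x/n)^n → e^x, we have (1 − 88/n)^n → e^(−88), and raising to the 8th power gives e^(−704).
More precisely, ln[(1 − 88/n)^(8n)] = 8n · ln(1 − 88/n) = 8n · (-88/n + O(1/n^2)) = -704 + O(1/n) → -704.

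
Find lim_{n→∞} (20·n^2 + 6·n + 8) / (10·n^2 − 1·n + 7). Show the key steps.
lim = 20/10 = 2

For large n the leading n^2 terms dominate both numerator and denominator. Dividing top and bottom by n^2, every other term tends to 0, leaving 20/10 = 2.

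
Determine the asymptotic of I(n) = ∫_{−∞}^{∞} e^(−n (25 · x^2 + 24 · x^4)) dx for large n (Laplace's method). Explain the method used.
I(n) ~ sqrt(π/(25n))

φ(x) = 25 · x^2 + 24 · x^4 has its unique global minimum at x* = 0 (since φ'(x) = 50x + 96x^3 = 0 only at x = 0 for real x with both coefficients positive, and φ → ∞ as |x| → ∞). At x* = 0, φ(0) = 0 and φ''(0) = 50. Laplace's method then gives
  I(n) ~ sqrt(2π / (n · φ''(0))) · e^(−n φ(0)) = sqrt(2π / (50n)) = sqrt(π/(25n)).
The 24 · x^4 term contributes only at subleading order (an O(1/n) relative correction).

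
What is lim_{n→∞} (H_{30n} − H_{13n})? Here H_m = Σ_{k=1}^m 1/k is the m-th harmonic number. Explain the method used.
lim = ln(30/13)

Euler-Maclaurin gives H_m = ln m + γ + 1/(2m) + O(1/m^2). The γ and O(1/m) terms cancel in the difference:
  H_{30n} − H_{13n} = ln(30n) − ln(13n) + O(1/n) = ln(30/13) + O(1/n).
Hence the limit is ln(30/13).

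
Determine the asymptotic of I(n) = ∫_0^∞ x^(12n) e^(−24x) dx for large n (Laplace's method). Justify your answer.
I(n) ~ (sqrt(2π·12n) / 24) · (12n/(24e))^(12n)

Write the integrand as exp(12n ln x − 24x) and set f(x) = 12n ln x − 24x. Then f'(x) = 12n/x − 24 = 0 at x* = 12n/24, and f''(x*) = −12n/x*^2 = −24^2/(12n). Laplace's method (interior maximum) gives
  I(n) ~ e^(f(x*)) · sqrt(2π / |f''(x*)|)
        = exp(12n ln(12n/24) − 12n) · sqrt(2π · 12n / 24^2)
        = (12n/24)^(12n) e^(−12n) · sqrt(2π·12n) / 24
        = (sqrt(2π·12n) / 24) · (12n/(24e))^(12n).
This matches Γ(12n+1)/24^(12n+1) with Stirling applied to Γ.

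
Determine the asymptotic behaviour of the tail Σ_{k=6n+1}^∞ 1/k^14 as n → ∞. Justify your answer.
Σ_{k>6n} 1/k^14 ~ 1/(13 · (6n)^13)

Compare to the integral: ∫_{6n}^∞ x^(−14) dx = [−x^(−13)/13]_{6n}^∞ = 1/((14−1)·(6n)^13). Euler-Maclaurin then gives
  Σ_{k>6n} 1/k^14 = ∫_{6n}^∞ dx/x^14 − 1/(2·(6n)^14) + O(1/(6n)^15).
(Equivalently this is ζ(14) − Σ_{k≤6n} 1/k^14.)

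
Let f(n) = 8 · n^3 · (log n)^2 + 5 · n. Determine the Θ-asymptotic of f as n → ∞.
f(n) ∈ Θ(n^3 · (log n)^2)

Compare the terms by growth order. For large n, n^a · (log n)^b dominates n^a' · (log n)^b' iff a > a', or (a = a' and b > b'). Ranking the 2 terms shows the dominant one is 8 · n^3 · (log n)^2. Hence f(n) ∈ Θ(n^3 · (log n)^2).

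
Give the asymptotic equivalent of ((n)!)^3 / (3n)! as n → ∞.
((n)!)^3/(3n)! ~ ((2π·n)^(2/2) / sqrt(3)) · 3^(−3·n)  →  0

Write N = n. Stirling: N! ~ sqrt(2π N)(N/e)^N and (3N)! ~ sqrt(2π·3N)·(3N/e)^(3N).
  (N!)^3/(3N)! ~ (2π N)^(3/2) (N/e)^(3N) / [sqrt(2π·3N) (3N/e)^(3N)]
     = (2π N)^(3/2) / sqrt(2π·3N) · (N/(3N))^(3N)
     = (2π N)^((3−1)/2) / sqrt(3) · 3^(−3N).
Since 3^3 > 1, the factor 3^(−3N) decays exponentially, so the ratio → 0. Substituting N = n gives the stated form.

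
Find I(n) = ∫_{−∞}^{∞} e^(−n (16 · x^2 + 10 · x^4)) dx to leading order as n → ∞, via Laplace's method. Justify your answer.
I(n) ~ sqrt(π/(16n))

φ(x) = 16 · x^2 + 10 · x^4 has its unique global minimum at x* = 0 (since φ'(x) = 32x + 40x^3 = 0 only at x = 0 for real x with both coefficients positive, and φ → ∞ as |x| → ∞). At x* = 0, φ(0) = 0 and φ''(0) = 32. Laplace's method then gives
  I(n) ~ sqrt(2π / (n · φ''(0))) · e^(−n φ(0)) = sqrt(2π / (32n)) = sqrt(π/(16n)).
The 10 · x^4 term contributes only at subleading order (an O(1/n) relative correction).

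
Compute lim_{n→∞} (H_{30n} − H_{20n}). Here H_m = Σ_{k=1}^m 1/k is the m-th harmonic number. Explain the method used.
lim = ln(30/20) = ln(3/2)

Euler-Maclaurin gives H_m = ln m + γ + 1/(2m) + O(1/m^2). The γ and O(1/m) terms cancel in the difference:
  H_{30n} − H_{20n} = ln(30n) − ln(20n) + O(1/n) = ln(30/20) + O(1/n).
Hence the limit is ln(30/20) = ln(3/2).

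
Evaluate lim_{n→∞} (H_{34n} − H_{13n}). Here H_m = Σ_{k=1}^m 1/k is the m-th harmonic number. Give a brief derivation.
lim = ln(34/13)

Euler-Maclaurin gives H_m = ln m + γ + 1/(2m) + O(1/m^2). The γ and O(1/m) terms cancel in the difference:
  H_{34n} − H_{13n} = ln(34n) − ln(13n) + O(1/n) = ln(34/13) + O(1/n).
Hence the limit is ln(34/13).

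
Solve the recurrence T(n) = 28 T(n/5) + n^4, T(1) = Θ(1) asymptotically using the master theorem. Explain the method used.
T(n) = Θ(n^4)

log_5 28 ≈ 2.070. f(n) = n^4 dominates n^(log_5 28) since 4 > 2.070, and the regularity condition a·f(n/b) = 28·(n/5)^4 = (28/625)·n^4 ≤ c·f(n) holds with c = 28/625 ≈ 0.0448 < 1. So this is Case 3: T(n) = Θ(f(n)) = Θ(n^4).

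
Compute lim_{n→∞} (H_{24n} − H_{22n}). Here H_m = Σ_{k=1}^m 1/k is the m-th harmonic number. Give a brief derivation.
lim = ln(24/22) = ln(12/11)

Euler-Maclaurin gives H_m = ln m + γ + 1/(2m) + O(1/m^2). The γ and O(1/m) terms cancel in the difference:
  H_{24n} − H_{22n} = ln(24n) − ln(22n) + O(1/n) = ln(24/22) + O(1/n).
Hence the limit is ln(24/22) = ln(12/11).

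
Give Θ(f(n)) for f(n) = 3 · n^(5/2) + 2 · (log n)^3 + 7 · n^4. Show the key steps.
f(n) ∈ Θ(n^4)

Compare the terms by growth order. For large n, n^a · (log n)^b dominates n^a' · (log n)^b' iff a > a', or (a = a' and b > b'). Ranking the 3 terms shows the dominant one is 7 · n^4. Hence f(n) ∈ Θ(n^4).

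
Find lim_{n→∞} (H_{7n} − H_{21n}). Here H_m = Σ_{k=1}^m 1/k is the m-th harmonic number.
lim = ln(7/21) = −ln 3

Euler-Maclaurin gives H_m = ln m + γ + 1/(2m) + O(1/m^2). The γ and O(1/m) terms cancel in the difference:
  H_{7n} − H_{21n} = ln(7n) − ln(21n) + O(1/n) = ln(7/21) + O(1/n).
Hence the limit is ln(7/21) = −ln 3.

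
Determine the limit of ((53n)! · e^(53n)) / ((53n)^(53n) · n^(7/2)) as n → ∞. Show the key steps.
lim = 0

Stirling: (53n)! ~ sqrt(2π·53n) · (53n/e)^(53n). Hence
  (53n)! · e^(53n) / (53n)^(53n) ~ sqrt(2π·53n).
Dividing by n^(7/2): sqrt(2π·53n) / n^(7/2) = sqrt(2π·53) · n^((1−7)/2), so the expression behaves like sqrt(2π·53) · n^((1−7)/2) → 0.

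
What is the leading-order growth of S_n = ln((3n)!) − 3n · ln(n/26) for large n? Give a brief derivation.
S_n ~ 3n · (ln 78 − 1) + O(ln n)

Stirling: ln((3n)!) = 3n ln(3n) − 3n + O(ln n).
  S_n = 3n ln(3n) − 3n − 3n ln(n/26) + O(ln n)
      = 3n ln(3n) − 3n ln n + 3n ln 26 − 3n + O(ln n)
      = 3n ln 3 + 3n ln 26 − 3n + O(ln n)
      = 3n (ln 78 − 1) + O(ln n).
Numerically ln(78) − 1 ≈ 3.3567.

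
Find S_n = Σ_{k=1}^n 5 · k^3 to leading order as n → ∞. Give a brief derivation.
S_n ~ 5 · n^4 / 4

By integral comparison (Euler-Maclaurin), Σ_{k=1}^n 5 · k^3 = 5 · ∫_0^n x^3 dx + O(n^3) = 5 · n^4/4 + O(n^3). (Equivalently, Faulhaber's formula gives the same leading term.)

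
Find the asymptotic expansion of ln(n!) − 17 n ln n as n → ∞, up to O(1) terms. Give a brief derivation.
ln(n!) − 17 n ln n = −16 n ln n − n + (1/2) ln(2π n) + O(1/n)

Stirling: ln((n)!) = n ln(n) − n + (1/2) ln(2π·n) + O(1/n).
Here n ln(n) = n ln n.
Subtract 17n ln n: leading term is (1 − 17) n ln n = −16 n ln n. The next term is −n. Then the (1/2) ln(2π·n) correction.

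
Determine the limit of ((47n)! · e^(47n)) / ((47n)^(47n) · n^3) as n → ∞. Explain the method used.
lim = 0

Stirling: (47n)! ~ sqrt(2π·47n) · (47n/e)^(47n). Hence
  (47n)! · e^(47n) / (47n)^(47n) ~ sqrt(2π·47n).
Dividing by n^3: sqrt(2π·47n) / n^3 = sqrt(2π·47) · n^((1−6)/2), so the expression behaves like sqrt(2π·47) · n^((1−6)/2) → 0.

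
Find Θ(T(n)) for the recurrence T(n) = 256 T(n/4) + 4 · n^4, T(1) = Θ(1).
T(n) = Θ(n^4 log n)

log_4 256 = 4, and f(n) = 4 · n^4 = Θ(n^(log_4 256)). This is Case 2 of the master theorem: T(n) = Θ(f(n) · log n) = Θ(n^4 log n).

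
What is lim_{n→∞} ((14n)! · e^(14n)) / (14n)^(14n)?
lim = ∞

Stirling: (14n)! ~ sqrt(2π·14n) · (14n/e)^(14n). Hence
  (14n)! · e^(14n) / (14n)^(14n) ~ sqrt(2π·14n) = sqrt(2π·14) · sqrt(n) → ∞.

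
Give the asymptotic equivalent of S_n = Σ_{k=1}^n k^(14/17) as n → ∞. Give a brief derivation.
S_n ~ (17/31) · n^(31/17)

Integral comparison: Σ_{k=1}^n k^(14/17) = ∫_0^n x^(14/17) dx + O(n^(14/17)). The integral is n^(1 + 14/17) / (1 + 14/17) = n^((14+17)/17) / ((14+17)/17) = (17/31) · n^(31/17).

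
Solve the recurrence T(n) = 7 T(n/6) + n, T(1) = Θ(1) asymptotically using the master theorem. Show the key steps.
T(n) = Θ(n^(log_6 7))

Master theorem: compare f(n) = n to n^(log_6 7) where log_6 7 ≈ 1.086. Since 1 < log_6 7, we have f(n) = O(n^(log_6 7 − ε)) for some ε > 0 — Case 1. Hence T(n) = Θ(n^(log_6 7)).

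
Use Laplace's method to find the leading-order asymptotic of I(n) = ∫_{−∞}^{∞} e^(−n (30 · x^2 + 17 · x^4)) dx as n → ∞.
I(n) ~ sqrt(π/(30n))

φ(x) = 30 · x^2 + 17 · x^4 has its unique global minimum at x* = 0 (since φ'(x) = 60x + 68x^3 = 0 only at x = 0 for real x with both coefficients positive, and φ → ∞ as |x| → ∞). At x* = 0, φ(0) = 0 and φ''(0) = 60. Laplace's method then gives
  I(n) ~ sqrt(2π / (n · φ''(0))) · e^(−n φ(0)) = sqrt(2π / (60n)) = sqrt(π/(30n)).
The 17 · x^4 term contributes only at subleading order (an O(1/n) relative correction).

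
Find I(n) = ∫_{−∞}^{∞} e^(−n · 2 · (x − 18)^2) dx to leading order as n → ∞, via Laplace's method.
I(n) = sqrt(π/(2n))

Here φ(x) = 2 · (x − 18)^2 has its unique minimum at x* = 18 with φ(x*) = 0 and φ''(x*) = 4. Laplace's method gives
  I(n) ~ e^(−n φ(x*)) · sqrt(2π / (n · φ''(x*))) = sqrt(2π / (4n)) = sqrt(π/(2n)).
This is exact: substituting u = (x − 18)·sqrt(2n) gives I(n) = (1/sqrt(2n)) ∫_{−∞}^{∞} e^(−u^2) du = sqrt(π/(2n)).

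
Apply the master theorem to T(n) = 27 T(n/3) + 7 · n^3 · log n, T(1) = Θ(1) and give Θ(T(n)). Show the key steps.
T(n) = Θ(n^3 · (log n)^2)

Here log_3 27 = 3 and f(n) = 7 · n^3 · log n = Θ(n^(log_3 27) · (log n)^1). This is the extended Case 2 of the master theorem (f matches the critical exponent up to log factors), giving T(n) = Θ(n^(log_3 27) · (log n)^(1+1)) = Θ(n^3 · (log n)^2).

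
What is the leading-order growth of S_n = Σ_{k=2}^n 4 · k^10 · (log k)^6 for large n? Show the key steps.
S_n ~ 4 · n^11 · (log n)^6 / 11

By integral comparison, S_n = ∫_1^n 4 · x^10 · (log x)^6 dx + O(n^10 · (log n)^6). For the integral, the leading term of ∫_1^n x^10 (log x)^6 dx is n^11/11 · (log n)^6 (by repeated integration by parts; each step lowers the log-exponent and produces a relatively O(1/log n) correction). Hence S_n ~ 4 · n^11 · (log n)^6 / 11.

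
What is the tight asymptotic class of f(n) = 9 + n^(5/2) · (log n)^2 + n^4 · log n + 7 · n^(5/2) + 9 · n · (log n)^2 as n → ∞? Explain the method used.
f(n) ∈ Θ(n^4 · log n)

Compare the terms by growth order. For large n, n^a · (log n)^b dominates n^a' · (log n)^b' iff a > a', or (a = a' and b > b'). Ranking the 5 terms shows the dominant one is n^4 · log n. Hence f(n) ∈ Θ(n^4 · log n).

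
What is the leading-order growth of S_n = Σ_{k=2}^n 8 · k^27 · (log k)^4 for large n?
S_n ~ 2 · n^28 · (log n)^4 / 7

By integral comparison, S_n = ∫_1^n 8 · x^27 · (log x)^4 dx + O(n^27 · (log n)^4). For the integral, the leading term of ∫_1^n x^27 (log x)^4 dx is n^28/28 · (log n)^4 (by repeated integration by parts; each step lowers the log-exponent and produces a relatively O(1/log n) correction). Hence S_n ~ 2 · n^28 · (log n)^4 / 7.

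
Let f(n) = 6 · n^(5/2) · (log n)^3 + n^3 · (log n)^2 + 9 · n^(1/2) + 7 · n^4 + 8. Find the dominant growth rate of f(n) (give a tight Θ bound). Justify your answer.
f(n) ∈ Θ(n^4)

Compare the terms by growth order. For large n, n^a · (log n)^b dominates n^a' · (log n)^b' iff a > a', or (a = a' and b > b'). Ranking the 5 terms shows the dominant one is 7 · n^4. Hence f(n) ∈ Θ(n^4).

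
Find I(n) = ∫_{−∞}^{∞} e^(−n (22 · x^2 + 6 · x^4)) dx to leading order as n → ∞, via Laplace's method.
I(n) ~ sqrt(π/(22n))

φ(x) = 22 · x^2 + 6 · x^4 has its unique global minimum at x* = 0 (since φ'(x) = 44x + 24x^3 = 0 only at x = 0 for real x with both coefficients positive, and φ → ∞ as |x| → ∞). At x* = 0, φ(0) = 0 and φ''(0) = 44. Laplace's method then gives
  I(n) ~ sqrt(2π / (n · φ''(0))) · e^(−n φ(0)) = sqrt(2π / (44n)) = sqrt(π/(22n)).
The 6 · x^4 term contributes only at subleading order (an O(1/n) relative correction).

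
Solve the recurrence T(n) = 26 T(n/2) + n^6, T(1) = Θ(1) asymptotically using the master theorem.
T(n) = Θ(n^6)

log_2 26 ≈ 4.700. f(n) = n^6 dominates n^(log_2 26) since 6 > 4.700, and the regularity condition a·f(n/b) = 26·(n/2)^6 = (26/64)·n^6 ≤ c·f(n) holds with c = 26/64 ≈ 0.406 < 1. So this is Case 3: T(n) = Θ(f(n)) = Θ(n^6).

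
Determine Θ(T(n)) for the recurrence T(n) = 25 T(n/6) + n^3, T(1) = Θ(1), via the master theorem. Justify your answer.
T(n) = Θ(n^3)

log_6 25 ≈ 1.796. f(n) = n^3 dominates n^(log_6 25) since 3 > 1.796, and the regularity condition a·f(n/b) = 25·(n/6)^3 = (25/216)·n^3 ≤ c·f(n) holds with c = 25/216 ≈ 0.116 < 1. So this is Case 3: T(n) = Θ(f(n)) = Θ(n^3).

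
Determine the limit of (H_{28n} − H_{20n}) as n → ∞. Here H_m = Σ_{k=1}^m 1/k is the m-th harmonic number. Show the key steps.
lim = ln(28/20) = ln(7/5)

Euler-Maclaurin gives H_m = ln m + γ + 1/(2m) + O(1/m^2). The γ and O(1/m) terms cancel in the difference:
  H_{28n} − H_{20n} = ln(28n) − ln(20n) + O(1/n) = ln(28/20) + O(1/n).
Hence the limit is ln(28/20) = ln(7/5).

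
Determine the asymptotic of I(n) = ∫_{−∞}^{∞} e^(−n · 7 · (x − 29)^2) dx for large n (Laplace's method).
I(n) = sqrt(π/(7n))

Here φ(x) = 7 · (x − 29)^2 has its unique minimum at x* = 29 with φ(x*) = 0 and φ''(x*) = 14. Laplace's method gives
  I(n) ~ e^(−n φ(x*)) · sqrt(2π / (n · φ''(x*))) = sqrt(2π / (14n)) = sqrt(π/(7n)).
This is exact: substituting u = (x − 29)·sqrt(7n) gives I(n) = (1/sqrt(7n)) ∫_{−∞}^{∞} e^(−u^2) du = sqrt(π/(7n)).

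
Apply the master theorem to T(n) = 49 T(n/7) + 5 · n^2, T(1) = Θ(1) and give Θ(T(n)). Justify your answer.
T(n) = Θ(n^2 log n)

log_7 49 = 2, and f(n) = 5 · n^2 = Θ(n^(log_7 49)). This is Case 2 of the master theorem: T(n) = Θ(f(n) · log n) = Θ(n^2 log n).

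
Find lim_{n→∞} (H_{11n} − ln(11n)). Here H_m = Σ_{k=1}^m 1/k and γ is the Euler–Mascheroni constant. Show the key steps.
lim = γ

By Euler-Maclaurin, H_m = ln m + γ + O(1/m). So
  H_{11n} − ln(11n) = ln(11n) + γ − ln(11n) + O(1/n)
                       = ln(11/11) + γ + O(1/n).
Hence the limit is γ (since ln 1 = 0).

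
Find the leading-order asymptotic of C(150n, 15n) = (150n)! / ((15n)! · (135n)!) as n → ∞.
C(150n, 15n) ~ (10000000000/387420489)^(15n) · sqrt(5/(9π·15n))

Write N = 15n. Apply Stirling to each factorial:
  (10N)! ~ sqrt(2π·10N) · (10N/e)^(10N),
  N! ~ sqrt(2π N) · (N/e)^N,
  (9N)! ~ sqrt(2π·9N) · (9N/e)^(9N).
The exponential factors combine to (10N)^(10N) / (N^N · (9N)^(9N)) = 10^(10N)/9^(9N) = (10^10/9^9)^N = (10000000000/387420489)^N.
The square-root prefactors combine to sqrt(2π·10N) / (sqrt(2π N)·sqrt(2π·9N)) = sqrt(10 / (2π·9·N)) = sqrt(5/(9π·15n)).
Substituting N = 15n: C(150n, 15n) ~ (10000000000/387420489)^(15n) · sqrt(5/(9π·15n)).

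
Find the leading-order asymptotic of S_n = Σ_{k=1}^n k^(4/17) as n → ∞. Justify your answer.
S_n ~ (17/21) · n^(21/17)

Integral comparison: Σ_{k=1}^n k^(4/17) = ∫_0^n x^(4/17) dx + O(n^(4/17)). The integral is n^(1 + 4/17) / (1 + 4/17) = n^((4+17)/17) / ((4+17)/17) = (17/21) · n^(21/17).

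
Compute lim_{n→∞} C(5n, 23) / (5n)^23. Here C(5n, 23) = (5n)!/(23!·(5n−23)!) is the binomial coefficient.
lim = 1/23! = 1/25852016738884976640000

With N = 5n → ∞: C(N, 23) / N^23 = [N(N−1)…(N−22)] / (23! · N^23) = (1/23!) · 1 · (1 − 1/(5n)) · … · (1 − 22/(5n)). Each factor → 1 as N → ∞, so the limit is 1/23! = 1/25852016738884976640000.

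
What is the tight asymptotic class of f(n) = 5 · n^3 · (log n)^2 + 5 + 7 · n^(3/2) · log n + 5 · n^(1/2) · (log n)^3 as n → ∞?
f(n) ∈ Θ(n^3 · (log n)^2)

Compare the terms by growth order. For large n, n^a · (log n)^b dominates n^a' · (log n)^b' iff a > a', or (a = a' and b > b'). Ranking the 4 terms shows the dominant one is 5 · n^3 · (log n)^2. Hence f(n) ∈ Θ(n^3 · (log n)^2).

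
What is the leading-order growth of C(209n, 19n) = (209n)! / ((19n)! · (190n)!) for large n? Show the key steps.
C(209n, 19n) ~ (285311670611/10000000000)^(19n) · sqrt(11/(20π·19n))

Write N = 19n. Apply Stirling to each factorial:
  (11N)! ~ sqrt(2π·11N) · (11N/e)^(11N),
  N! ~ sqrt(2π N) · (N/e)^N,
  (10N)! ~ sqrt(2π·10N) · (10N/e)^(10N).
The exponential factors combine to (11N)^(11N) / (N^N · (10N)^(10N)) = 11^(11N)/10^(10N) = (11^11/10^10)^N = (285311670611/10000000000)^N.
The square-root prefactors combine to sqrt(2π·11N) / (sqrt(2π N)·sqrt(2π·10N)) = sqrt(11 / (2π·10·N)) = sqrt(11/(20π·19n)).
Substituting N = 19n: C(209n, 19n) ~ (285311670611/10000000000)^(19n) · sqrt(11/(20π·19n)).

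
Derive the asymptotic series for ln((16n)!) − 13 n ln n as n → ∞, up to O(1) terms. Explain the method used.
ln((16n)!) − 13 n ln n = 3 n ln n + 16(ln 16 − 1) n + (1/2) ln(2π·16n) + O(1/n)

Stirling: ln((16n)!) = 16n ln(16n) − 16n + (1/2) ln(2π·16n) + O(1/n).
Expand 16n ln(16n) = 16n (ln n + ln 16) = 16n ln n + 16n ln 16.
Subtract 13n ln n: leading term is (16 − 13) n ln n = 3 n ln n. The next term is 16n ln 16 − 16n = 16(ln 16 − 1) n. Then the (1/2) ln(2π·16n) correction.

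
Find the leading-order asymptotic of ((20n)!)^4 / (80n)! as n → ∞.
((20n)!)^4/(80n)! ~ ((2π·20n)^(3/2) / 2) · 4^(−4·20n)  →  0

Write N = 20n. Stirling: N! ~ sqrt(2π N)(N/e)^N and (4N)! ~ sqrt(2π·4N)·(4N/e)^(4N).
  (N!)^4/(4N)! ~ (2π N)^(4/2) (N/e)^(4N) / [sqrt(2π·4N) (4N/e)^(4N)]
     = (2π N)^(4/2) / sqrt(2π·4N) · (N/(4N))^(4N)
     = (2π N)^((4−1)/2) / 2 · 4^(−4N).
Since 4^4 > 1, the factor 4^(−4N) decays exponentially, so the ratio → 0. Substituting N = 20n gives the stated form.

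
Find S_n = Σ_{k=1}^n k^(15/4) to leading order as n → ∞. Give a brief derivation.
S_n ~ (4/19) · n^(19/4)

Integral comparison: Σ_{k=1}^n k^(15/4) = ∫_0^n x^(15/4) dx + O(n^(15/4)). The integral is n^(1 + 15/4) / (1 + 15/4) = n^((15+4)/4) / ((15+4)/4) = (4/19) · n^(19/4).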